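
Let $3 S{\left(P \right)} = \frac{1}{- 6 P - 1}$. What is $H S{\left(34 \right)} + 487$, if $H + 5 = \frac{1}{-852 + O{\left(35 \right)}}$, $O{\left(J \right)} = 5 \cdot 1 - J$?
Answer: $\frac{264167821}{542430} \approx 487.01$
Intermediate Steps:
$O{\left(J \right)} = 5 - J$
$S{\left(P \right)} = \frac{1}{3 \left(-1 - 6 P\right)}$ ($S{\left(P \right)} = \frac{1}{3 \left(- 6 P - 1\right)} = \frac{1}{3 \left(-1 - 6 P\right)}$)
$H = - \frac{4411}{882}$ ($H = -5 + \frac{1}{-852 + \left(5 - 35\right)} = -5 + \frac{1}{-852 - 30} = -5 + \frac{1}{-882} = -5 - \frac{1}{882} = - \frac{4411}{882} \approx -5.0011$)
$H S{\left(34 \right)} + 487 = - \frac{4411 \left(- \frac{1}{3 + 18 \cdot 34}\right)}{882} + 487 = - \frac{4411 \left(- \frac{1}{3 + 612}\right)}{882} + 487 = - \frac{4411 \left(- \frac{1}{615}\right)}{882} + 487 = - \frac{4411 \left(\left(-1\right) \frac{1}{615}\right)}{882} + 487 = \left(- \frac{4411}{882}\right) \left(- \frac{1}{615}\right) + 487 = \frac{4411}{542430} + 487 = \frac{264167821}{542430}$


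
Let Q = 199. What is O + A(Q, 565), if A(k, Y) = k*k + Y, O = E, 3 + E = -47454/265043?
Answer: 10644874555/265043 ≈ 40163.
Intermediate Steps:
E = -842583/265043 (E = -3 - 47454/265043 = -842583/265043 ≈ -3.1790)
O = -842583/265043 ≈ -3.1790
A(k, Y) = Y + k² (A(k, Y) = k² + Y = Y + k²)
O + A(Q, 565) = -842583/265043 + (565 + 199²) = -842583/265043 + (565 + 39601) = -842583/265043 + 40166 = 10644874555/265043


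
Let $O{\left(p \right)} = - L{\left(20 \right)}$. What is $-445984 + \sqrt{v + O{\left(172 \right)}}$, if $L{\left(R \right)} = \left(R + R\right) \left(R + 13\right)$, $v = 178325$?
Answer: $-445984 + \sqrt{177005} \approx -4.4556 \cdot 10^{5}$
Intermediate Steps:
$L{\left(R \right)} = 2 R \left(13 + R\right)$
$O{\left(p \right)} = -1320$ ($O{\left(p \right)} = - 2 \cdot 20 \left(13 + 20\right) = - 2 \cdot 20 \cdot 33 = \left(-1\right) 1320 = -1320$)
$-445984 + \sqrt{v + O{\left(172 \right)}} = -445984 + \sqrt{178325 - 1320} = -445984 + \sqrt{177005}$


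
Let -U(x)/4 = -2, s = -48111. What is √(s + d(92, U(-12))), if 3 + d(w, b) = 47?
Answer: I*√48067 ≈ 219.24*I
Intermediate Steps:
U(x) = 8 (U(x) = -4*(-2) = 8)
d(w, b) = 44 (d(w, b) = -3 + 47 = 44)
√(s + d(92, U(-12))) = √(-48111 + 44) = √(-48067) = I*√48067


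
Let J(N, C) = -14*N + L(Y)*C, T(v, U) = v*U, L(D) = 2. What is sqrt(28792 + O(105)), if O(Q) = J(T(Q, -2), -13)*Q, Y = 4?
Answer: sqrt(334762) ≈ 578.59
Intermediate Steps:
T(v, U) = U*v
J(N, C) = -14*N + 2*C
O(Q) = Q*(-26 + 28*Q) (O(Q) = (-(-28)*Q + 2*(-13))*Q = (28*Q - 26)*Q = (-26 + 28*Q)*Q = Q*(-26 + 28*Q))
sqrt(28792 + O(105)) = sqrt(28792 + 2*105*(-13 + 14*105)) = sqrt(28792 + 2*105*(-13 + 1470)) = sqrt(28792 + 2*105*1457) = sqrt(28792 + 305970) = sqrt(334762)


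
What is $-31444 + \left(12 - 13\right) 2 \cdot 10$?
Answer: $-31464$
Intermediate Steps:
$-31444 + \left(12 - 13\right) 2 \cdot 10 = -31444 + \left(-1\right) 2 \cdot 10 = -31444 - 20 = -31464$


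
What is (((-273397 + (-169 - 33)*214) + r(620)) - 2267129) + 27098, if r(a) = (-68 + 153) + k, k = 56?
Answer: -2556515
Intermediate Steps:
r(a) = 141 (r(a) = (-68 + 153) + 56 = 85 + 56 = 141)
(((-273397 + (-169 - 33)*214) + r(620)) - 2267129) + 27098 = (((-273397 + (-169 - 33)*214) + 141) - 2267129) + 27098 = (((-273397 - 202*214) + 141) - 2267129) + 27098 = (((-273397 - 43228) + 141) - 2267129) + 27098 = ((-316625 + 141) - 2267129) + 27098 = (-316484 - 2267129) + 27098 = -2583613 + 27098 = -2556515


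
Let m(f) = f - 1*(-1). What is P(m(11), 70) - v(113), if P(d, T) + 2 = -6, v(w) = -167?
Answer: 159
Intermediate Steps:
m(f) = 1 + f (m(f) = f + 1 = 1 + f)
P(d, T) = -8 (P(d, T) = -2 - 6 = -8)
P(m(11), 70) - v(113) = -8 - 1*(-167) = -8 + 167 = 159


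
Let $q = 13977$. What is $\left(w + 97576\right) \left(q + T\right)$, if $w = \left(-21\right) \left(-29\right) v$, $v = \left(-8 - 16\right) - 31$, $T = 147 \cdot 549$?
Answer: $6067189080$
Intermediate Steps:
$T = 80703$
$v = -55$ ($v = -24 - 31 = -55$)
$w = -33495$ ($w = \left(-21\right) \left(-29\right) \left(-55\right) = 609 \left(-55\right) = -33495$)
$\left(w + 97576\right) \left(q + T\right) = \left(-33495 + 97576\right) \left(13977 + 80703\right) = 64081 \cdot 94680 = 6067189080$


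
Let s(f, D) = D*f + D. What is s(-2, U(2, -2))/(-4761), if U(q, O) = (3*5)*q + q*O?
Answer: 26/4761 ≈ 0.0054610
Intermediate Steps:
U(q, O) = 15*q + O*q
s(f, D) = D + D*f
s(-2, U(2, -2))/(-4761) = ((2*(15 - 2))*(1 - 2))/(-4761) = ((2*13)*(-1))*(-1/4761) = (26*(-1))*(-1/4761) = -26*(-1/4761) = 26/4761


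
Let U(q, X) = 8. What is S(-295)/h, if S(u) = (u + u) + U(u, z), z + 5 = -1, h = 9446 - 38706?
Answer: 291/14630 ≈ 0.019891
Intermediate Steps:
h = -29260
z = -6 (z = -5 - 1 = -6)
S(u) = 8 + 2*u (S(u) = (u + u) + 8 = 2*u + 8 = 8 + 2*u)
S(-295)/h = (8 + 2*(-295))/(-29260) = (8 - 590)*(-1/29260) = -582*(-1/29260) = 291/14630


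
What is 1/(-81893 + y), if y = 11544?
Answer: -1/70349 ≈ -1.4215e-5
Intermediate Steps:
1/(-81893 + y) = 1/(-81893 + 11544) = 1/(-70349) = -1/70349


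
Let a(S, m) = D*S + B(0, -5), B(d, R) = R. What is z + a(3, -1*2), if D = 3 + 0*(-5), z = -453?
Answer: -449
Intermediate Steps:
D = 3 (D = 3 + 0 = 3)
a(S, m) = -5 + 3*S (a(S, m) = 3*S - 5 = -5 + 3*S)
z + a(3, -1*2) = -453 + (-5 + 3*3) = -453 + (-5 + 9) = -453 + 4 = -449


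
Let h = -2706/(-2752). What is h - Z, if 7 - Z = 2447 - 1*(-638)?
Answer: 4236681/1376 ≈ 3079.0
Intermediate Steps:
Z = -3078 (Z = 7 - (2447 - 1*(-638)) = 7 - (2447 + 638) = 7 - 1*3085 = 7 - 3085 = -3078)
h = 1353/1376 (h = -2706*(-1/2752) = 1353/1376 ≈ 0.98328)
h - Z = 1353/1376 - 1*(-3078) = 1353/1376 + 3078 = 4236681/1376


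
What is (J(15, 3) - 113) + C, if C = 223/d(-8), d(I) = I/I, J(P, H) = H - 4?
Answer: 109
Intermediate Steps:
J(P, H) = -4 + H
d(I) = 1
C = 223 (C = 223/1 = 223*1 = 223)
(J(15, 3) - 113) + C = ((-4 + 3) - 113) + 223 = (-1 - 113) + 223 = -114 + 223 = 109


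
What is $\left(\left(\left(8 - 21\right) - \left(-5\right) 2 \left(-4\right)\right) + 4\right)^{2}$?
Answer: $2401$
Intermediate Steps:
$\left(\left(\left(8 - 21\right) - \left(-5\right) 2 \left(-4\right)\right) + 4\right)^{2} = \left(\left(\left(8 - 21\right) - \left(-10\right) \left(-4\right)\right) + 4\right)^{2} = \left(\left(\left(8 - 21\right) - 40\right) + 4\right)^{2} = \left(\left(-13 - 40\right) + 4\right)^{2} = \left(-53 + 4\right)^{2} = \left(-49\right)^{2} = 2401$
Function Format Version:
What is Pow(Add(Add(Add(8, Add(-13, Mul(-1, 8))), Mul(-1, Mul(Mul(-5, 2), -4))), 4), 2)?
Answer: 2401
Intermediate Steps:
Pow(Add(Add(Add(8, Add(-13, Mul(-1, 8))), Mul(-1, Mul(Mul(-5, 2), -4))), 4), 2) = Pow(Add(Add(Add(8, Add(-13, -8)), Mul(-1, Mul(-10, -4))), 4), 2) = Pow(Add(Add(Add(8, -21), Mul(-1, 40)), 4), 2) = Pow(Add(Add(-13, -40), 4), 2) = Pow(Add(-53, 4), 2) = Pow(-49, 2) = 2401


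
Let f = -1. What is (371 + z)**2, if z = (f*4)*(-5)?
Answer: 152881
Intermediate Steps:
z = 20 (z = -1*4*(-5) = -4*(-5) = 20)
(371 + z)**2 = (371 + 20)**2 = 391**2 = 152881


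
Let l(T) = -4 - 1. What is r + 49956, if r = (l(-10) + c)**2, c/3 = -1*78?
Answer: 107077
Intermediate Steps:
l(T) = -5
c = -234 (c = 3*(-1*78) = 3*(-78) = -234)
r = 57121 (r = (-5 - 234)**2 = (-239)**2 = 57121)
r + 49956 = 57121 + 49956 = 107077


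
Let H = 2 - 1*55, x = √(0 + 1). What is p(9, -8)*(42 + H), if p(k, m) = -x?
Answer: 11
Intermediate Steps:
x = 1 (x = √1 = 1)
p(k, m) = -1 (p(k, m) = -1*1 = -1)
H = -53 (H = 2 - 55 = -53)
p(9, -8)*(42 + H) = -(42 - 53) = -1*(-11) = 11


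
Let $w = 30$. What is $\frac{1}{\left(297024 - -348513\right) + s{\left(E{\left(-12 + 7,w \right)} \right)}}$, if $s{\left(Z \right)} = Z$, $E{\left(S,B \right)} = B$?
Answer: $\frac{1}{645567} \approx 1.549 \cdot 10^{-6}$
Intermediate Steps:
$\frac{1}{\left(297024 - -348513\right) + s{\left(E{\left(-12 + 7,w \right)} \right)}} = \frac{1}{\left(297024 - -348513\right) + 30} = \frac{1}{\left(297024 + 348513\right) + 30} = \frac{1}{645537 + 30} = \frac{1}{645567}$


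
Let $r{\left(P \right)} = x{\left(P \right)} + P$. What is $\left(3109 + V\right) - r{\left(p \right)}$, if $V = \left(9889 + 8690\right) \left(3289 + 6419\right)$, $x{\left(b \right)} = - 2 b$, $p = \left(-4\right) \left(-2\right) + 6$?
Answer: $180368055$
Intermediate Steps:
$p = 14$ ($p = 8 + 6 = 14$)
$V = 180364932$ ($V = 18579 \cdot 9708 = 180364932$)
$r{\left(P \right)} = - P$ ($r{\left(P \right)} = - 2 P + P = - P$)
$\left(3109 + V\right) - r{\left(p \right)} = \left(3109 + 180364932\right) - \left(-1\right) 14 = 180368041 - -14 = 180368041 + 14 = 180368055$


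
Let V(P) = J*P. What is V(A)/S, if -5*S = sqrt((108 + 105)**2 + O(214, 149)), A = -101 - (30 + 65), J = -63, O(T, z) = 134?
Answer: -61740*sqrt(45503)/45503 ≈ -289.43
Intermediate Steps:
A = -196 (A = -101 - 1*95 = -101 - 95 = -196)
S = -sqrt(45503)/5 (S = -sqrt((108 + 105)**2 + 134)/5 = -sqrt(213**2 + 134)/5 = -sqrt(45369 + 134)/5 = -sqrt(45503)/5 ≈ -42.663)
V(P) = -63*P
V(A)/S = (-63*(-196))/((-sqrt(45503)/5)) = 12348*(-5*sqrt(45503)/45503) = -61740*sqrt(45503)/45503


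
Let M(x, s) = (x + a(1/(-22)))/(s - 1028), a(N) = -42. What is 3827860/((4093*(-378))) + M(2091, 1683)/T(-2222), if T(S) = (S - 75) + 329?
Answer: -822905795491/332390565360 ≈ -2.4757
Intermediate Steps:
T(S) = 254 + S (T(S) = (-75 + S) + 329 = 254 + S)
M(x, s) = (-42 + x)/(-1028 + s) (M(x, s) = (x - 42)/(s - 1028) = (-42 + x)/(-1028 + s))
3827860/((4093*(-378))) + M(2091, 1683)/T(-2222) = 3827860/((4093*(-378))) + ((-42 + 2091)/(-1028 + 1683))/(254 - 2222) = 3827860/(-1547154) + (2049/655)/(-1968) = 3827860*(-1/1547154) + ((1/655)*2049)*(-1/1968) = -1913930/773577 + (2049/655)*(-1/1968) = -1913930/773577 - 683/429680 = -822905795491/332390565360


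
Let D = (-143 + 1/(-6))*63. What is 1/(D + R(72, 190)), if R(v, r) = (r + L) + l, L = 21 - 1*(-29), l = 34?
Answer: -2/17491 ≈ -0.00011434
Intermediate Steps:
L = 50 (L = 21 + 29 = 50)
R(v, r) = 84 + r (R(v, r) = (r + 50) + 34 = (50 + r) + 34 = 84 + r)
D = -18039/2 (D = (-143 - 1/6)*63 = -859/6*63 = -18039/2 ≈ -9019.5)
1/(D + R(72, 190)) = 1/(-18039/2 + (84 + 190)) = 1/(-18039/2 + 274) = 1/(-17491/2) = -2/17491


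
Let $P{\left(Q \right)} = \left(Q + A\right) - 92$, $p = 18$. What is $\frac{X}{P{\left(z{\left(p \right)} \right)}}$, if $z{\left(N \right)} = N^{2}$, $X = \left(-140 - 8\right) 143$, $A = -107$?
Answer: $- \frac{21164}{125} \approx -169.31$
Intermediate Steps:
$X = -21164$ ($X = \left(-148\right) 143 = -21164$)
$P{\left(Q \right)} = -199 + Q$ ($P{\left(Q \right)} = \left(Q - 107\right) - 92 = \left(-107 + Q\right) - 92 = -199 + Q$)
$\frac{X}{P{\left(z{\left(p \right)} \right)}} = - \frac{21164}{-199 + 18^{2}} = - \frac{21164}{-199 + 324} = - \frac{21164}{125}$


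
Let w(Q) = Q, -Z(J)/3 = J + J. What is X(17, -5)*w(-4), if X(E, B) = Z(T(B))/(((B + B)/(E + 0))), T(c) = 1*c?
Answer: 204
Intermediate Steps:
T(c) = c
Z(J) = -6*J (Z(J) = -3*(J + J) = -6*J)
X(E, B) = -3*E (X(E, B) = (-6*B)/(((B + B)/(E + 0))) = (-6*B)/(((2*B)/E)) = (-6*B)/((2*B/E)) = (-6*B)*(E/(2*B)) = -3*E)
X(17, -5)*w(-4) = -3*17*(-4) = -51*(-4) = 204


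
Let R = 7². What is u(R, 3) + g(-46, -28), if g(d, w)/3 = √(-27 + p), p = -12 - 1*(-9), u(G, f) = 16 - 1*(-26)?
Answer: 42 + 3*I*√30 ≈ 42.0 + 16.432*I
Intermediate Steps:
R = 49
u(G, f) = 42 (u(G, f) = 16 + 26 = 42)
p = -3 (p = -12 + 9 = -3)
g(d, w) = 3*I*√30 (g(d, w) = 3*√(-27 - 3) = 3*√(-30) = 3*(I*√30) = 3*I*√30)
u(R, 3) + g(-46, -28) = 42 + 3*I*√30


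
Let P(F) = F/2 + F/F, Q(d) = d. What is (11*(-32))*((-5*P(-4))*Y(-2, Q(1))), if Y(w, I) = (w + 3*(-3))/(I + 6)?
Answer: 19360/7 ≈ 2765.7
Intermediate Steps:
Y(w, I) = (-9 + w)/(6 + I) (Y(w, I) = (w - 9)/(6 + I) = (-9 + w)/(6 + I))
P(F) = 1 + F/2 (P(F) = F*(½) + 1 = F/2 + 1 = 1 + F/2)
(11*(-32))*((-5*P(-4))*Y(-2, Q(1))) = (11*(-32))*((-5*(1 + (½)*(-4)))*((-9 - 2)/(6 + 1))) = -352*(-5*(1 - 2))*-11/7 = -352*(-5*(-1))*(⅐)*(-11) = -1760*(-11)/7 = -352*(-55/7) = 19360/7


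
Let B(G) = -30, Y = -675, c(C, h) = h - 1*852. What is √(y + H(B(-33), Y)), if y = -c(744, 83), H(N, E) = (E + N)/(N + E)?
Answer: √770 ≈ 27.749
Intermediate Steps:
c(C, h) = -852 + h (c(C, h) = h - 852 = -852 + h)
H(N, E) = 1 (H(N, E) = (E + N)/(E + N) = 1)
y = 769 (y = -(-852 + 83) = -1*(-769) = 769)
√(y + H(B(-33), Y)) = √(769 + 1) = √770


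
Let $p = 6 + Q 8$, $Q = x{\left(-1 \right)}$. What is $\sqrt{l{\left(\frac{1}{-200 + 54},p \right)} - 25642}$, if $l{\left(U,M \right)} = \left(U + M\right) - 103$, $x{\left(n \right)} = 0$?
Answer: $\frac{i \sqrt{548652670}}{146} \approx 160.43 i$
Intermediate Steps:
$Q = 0$
$p = 6$ ($p = 6 + 0 \cdot 8 = 6 + 0 = 6$)
$l{\left(U,M \right)} = -103 + M + U$ ($l{\left(U,M \right)} = \left(M + U\right) - 103 = -103 + M + U$)
$\sqrt{l{\left(\frac{1}{-200 + 54},p \right)} - 25642} = \sqrt{\left(-103 + 6 + \frac{1}{-200 + 54}\right) - 25642} = \sqrt{\left(-103 + 6 + \frac{1}{-146}\right) - 25642} = \sqrt{\left(-103 + 6 - \frac{1}{146}\right) - 25642} = \sqrt{- \frac{14163}{146} - 25642} = \sqrt{- \frac{3757895}{146}} = \frac{i \sqrt{548652670}}{146}$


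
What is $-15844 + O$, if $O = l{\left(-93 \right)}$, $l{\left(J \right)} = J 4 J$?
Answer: $18752$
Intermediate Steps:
$l{\left(J \right)} = 4 J^{2}$ ($l{\left(J \right)} = 4 J J = 4 J^{2}$)
$O = 34596$ ($O = 4 \left(-93\right)^{2} = 4 \cdot 8649 = 34596$)
$-15844 + O = -15844 + 34596 = 18752$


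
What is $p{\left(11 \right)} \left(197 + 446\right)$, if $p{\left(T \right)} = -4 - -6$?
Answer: $1286$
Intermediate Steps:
$p{\left(T \right)} = 2$ ($p{\left(T \right)} = -4 + 6 = 2$)
$p{\left(11 \right)} \left(197 + 446\right) = 2 \left(197 + 446\right) = 2 \cdot 643 = 1286$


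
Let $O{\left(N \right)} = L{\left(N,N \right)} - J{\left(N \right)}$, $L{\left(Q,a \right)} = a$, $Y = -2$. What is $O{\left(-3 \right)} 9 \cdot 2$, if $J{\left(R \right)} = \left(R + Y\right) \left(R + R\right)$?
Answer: $-594$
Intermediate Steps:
$J{\left(R \right)} = 2 R \left(-2 + R\right)$ ($J{\left(R \right)} = \left(R - 2\right) \left(R + R\right) = \left(-2 + R\right) 2 R = 2 R \left(-2 + R\right)$)
$O{\left(N \right)} = N - 2 N \left(-2 + N\right)$
$O{\left(-3 \right)} 9 \cdot 2 = - 3 \left(5 - -6\right) 9 \cdot 2 = - 3 \left(5 + 6\right) 9 \cdot 2 = \left(-3\right) 11 \cdot 9 \cdot 2 = \left(-33\right) 9 \cdot 2 = \left(-297\right) 2 = -594$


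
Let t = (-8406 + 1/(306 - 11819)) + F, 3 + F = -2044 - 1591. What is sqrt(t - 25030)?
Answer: I*sqrt(4914127903019)/11513 ≈ 192.55*I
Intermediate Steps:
F = -3638 (F = -3 + (-2044 - 1591) = -3 - 3635 = -3638)
t = -138662573/11513 (t = (-8406 + 1/(306 - 11819)) - 3638 = (-8406 + 1/(-11513)) - 3638 = (-8406 - 1/11513) - 3638 = -96778279/11513 - 3638 = -138662573/11513 ≈ -12044.)
sqrt(t - 25030) = sqrt(-138662573/11513 - 25030) = sqrt(-426832963/11513) = I*sqrt(4914127903019)/11513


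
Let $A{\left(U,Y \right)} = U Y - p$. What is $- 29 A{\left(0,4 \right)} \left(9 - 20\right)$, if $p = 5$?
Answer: $-1595$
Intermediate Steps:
$A{\left(U,Y \right)} = -5 + U Y$ ($A{\left(U,Y \right)} = U Y - 5 = -5 + U Y$)
$- 29 A{\left(0,4 \right)} \left(9 - 20\right) = - 29 \left(-5 + 0 \cdot 4\right) \left(9 - 20\right) = - 29 \left(-5 + 0\right) \left(9 - 20\right) = \left(-29\right) \left(-5\right) \left(-11\right) = 145 \left(-11\right) = -1595$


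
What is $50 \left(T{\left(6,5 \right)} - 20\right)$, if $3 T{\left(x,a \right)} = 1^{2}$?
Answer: $- \frac{2950}{3} \approx -983.33$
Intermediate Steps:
$T{\left(x,a \right)} = \frac{1}{3}$ ($T{\left(x,a \right)} = \frac{1^{2}}{3} = \frac{1}{3} \cdot 1 = \frac{1}{3}$)
$50 \left(T{\left(6,5 \right)} - 20\right) = 50 \left(\frac{1}{3} - 20\right) = 50 \left(- \frac{59}{3}\right) = - \frac{2950}{3}$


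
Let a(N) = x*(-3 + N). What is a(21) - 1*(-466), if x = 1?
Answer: 484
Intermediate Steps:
a(N) = -3 + N (a(N) = 1*(-3 + N) = -3 + N)
a(21) - 1*(-466) = (-3 + 21) - 1*(-466) = 18 + 466 = 484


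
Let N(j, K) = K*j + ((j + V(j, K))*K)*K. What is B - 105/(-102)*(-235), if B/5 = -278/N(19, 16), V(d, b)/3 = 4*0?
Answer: -625795/2584 ≈ -242.18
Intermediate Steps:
V(d, b) = 0 (V(d, b) = 3*(4*0) = 3*0 = 0)
N(j, K) = K*j + j*K² (N(j, K) = K*j + ((j + 0)*K)*K = K*j + (j*K)*K = K*j + (K*j)*K = K*j + j*K²)
B = -695/2584 (B = 5*(-278*1/(304*(1 + 16))) = 5*(-278/(16*19*17)) = 5*(-278/5168) = 5*(-278*1/5168) = 5*(-139/2584) = -695/2584 ≈ -0.26896)
B - 105/(-102)*(-235) = -695/2584 - 105/(-102)*(-235) = -695/2584 - 105*(-1/102)*(-235) = -695/2584 + (35/34)*(-235) = -695/2584 - 8225/34 = -625795/2584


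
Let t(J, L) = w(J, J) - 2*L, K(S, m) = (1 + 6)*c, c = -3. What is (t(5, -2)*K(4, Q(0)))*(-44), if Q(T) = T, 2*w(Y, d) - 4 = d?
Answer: 7854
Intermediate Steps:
w(Y, d) = 2 + d/2
K(S, m) = -21 (K(S, m) = (1 + 6)*(-3) = 7*(-3) = -21)
t(J, L) = 2 + J/2 - 2*L (t(J, L) = (2 + J/2) - 2*L = 2 + J/2 - 2*L)
(t(5, -2)*K(4, Q(0)))*(-44) = ((2 + (1/2)*5 - 2*(-2))*(-21))*(-44) = ((2 + 5/2 + 4)*(-21))*(-44) = ((17/2)*(-21))*(-44) = -357/2*(-44) = 7854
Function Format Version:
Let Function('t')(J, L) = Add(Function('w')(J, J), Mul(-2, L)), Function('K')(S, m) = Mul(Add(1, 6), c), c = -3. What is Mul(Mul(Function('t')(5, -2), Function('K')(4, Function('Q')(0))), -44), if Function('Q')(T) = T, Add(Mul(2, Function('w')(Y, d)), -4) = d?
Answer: 7854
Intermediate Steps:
Function('w')(Y, d) = Add(2, Mul(Rational(1, 2), d))
Function('K')(S, m) = -21 (Function('K')(S, m) = Mul(Add(1, 6), -3) = Mul(7, -3) = -21)
Function('t')(J, L) = Add(2, Mul(Rational(1, 2), J), Mul(-2, L)) (Function('t')(J, L) = Add(Add(2, Mul(Rational(1, 2), J)), Mul(-2, L)) = Add(2, Mul(Rational(1, 2), J), Mul(-2, L)))
Mul(Mul(Function('t')(5, -2), Function('K')(4, Function('Q')(0))), -44) = Mul(Mul(Add(2, Mul(Rational(1, 2), 5), Mul(-2, -2)), -21), -44) = Mul(Mul(Add(2, Rational(5, 2), 4), -21), -44) = Mul(Mul(Rational(17, 2), -21), -44) = Mul(Rational(-357, 2), -44) = 7854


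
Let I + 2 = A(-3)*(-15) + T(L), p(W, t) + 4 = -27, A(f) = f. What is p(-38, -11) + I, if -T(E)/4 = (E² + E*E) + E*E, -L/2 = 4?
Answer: -756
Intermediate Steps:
L = -8 (L = -2*4 = -8)
T(E) = -12*E² (T(E) = -4*((E² + E*E) + E*E) = -4*((E² + E²) + E²) = -4*(2*E² + E²) = -12*E²)
p(W, t) = -31 (p(W, t) = -4 - 27 = -31)
I = -725 (I = -2 + (-3*(-15) - 12*(-8)²) = -2 + (45 - 12*64) = -2 + (45 - 768) = -2 - 723 = -725)
p(-38, -11) + I = -31 - 725 = -756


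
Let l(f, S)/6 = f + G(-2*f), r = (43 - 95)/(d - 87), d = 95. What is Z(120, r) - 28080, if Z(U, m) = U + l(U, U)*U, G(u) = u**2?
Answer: 41530440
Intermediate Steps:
r = -13/2 (r = (43 - 95)/(95 - 87) = -52/8 = -52*1/8 = -13/2 ≈ -6.5000)
l(f, S) = 6*f + 24*f**2 (l(f, S) = 6*(f + (-2*f)**2) = 6*(f + 4*f**2) = 6*f + 24*f**2)
Z(U, m) = U + 6*U**2*(1 + 4*U) (Z(U, m) = U + (6*U*(1 + 4*U))*U = U + 6*U**2*(1 + 4*U))
Z(120, r) - 28080 = 120*(1 + 6*120 + 24*120**2) - 28080 = 120*(1 + 720 + 24*14400) - 28080 = 120*(1 + 720 + 345600) - 28080 = 120*346321 - 28080 = 41558520 - 28080 = 41530440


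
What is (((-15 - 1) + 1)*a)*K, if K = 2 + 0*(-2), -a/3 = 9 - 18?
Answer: -810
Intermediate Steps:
a = 27 (a = -3*(9 - 18) = -3*(-9) = 27)
K = 2 (K = 2 + 0 = 2)
(((-15 - 1) + 1)*a)*K = (((-15 - 1) + 1)*27)*2 = ((-16 + 1)*27)*2 = -15*27*2 = -405*2 = -810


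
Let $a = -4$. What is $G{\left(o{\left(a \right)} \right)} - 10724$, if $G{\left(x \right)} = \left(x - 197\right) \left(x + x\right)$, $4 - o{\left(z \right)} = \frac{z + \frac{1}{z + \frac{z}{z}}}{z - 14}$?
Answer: $- \frac{17753897}{1458} \approx -12177.0$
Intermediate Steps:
$o{\left(z \right)} = 4 - \frac{z + \frac{1}{1 + z}}{-14 + z}$ ($o{\left(z \right)} = 4 - \frac{z + \frac{1}{z + \frac{z}{z}}}{z - 14} = 4 - \frac{z + \frac{1}{z + 1}}{-14 + z} = 4 - \frac{z + \frac{1}{1 + z}}{-14 + z}$)
$G{\left(x \right)} = 2 x \left(-197 + x\right)$ ($G{\left(x \right)} = \left(-197 + x\right) 2 x = 2 x \left(-197 + x\right)$)
$G{\left(o{\left(a \right)} \right)} - 10724 = 2 \frac{57 - 3 \left(-4\right)^{2} + 53 \left(-4\right)}{14 - \left(-4\right)^{2} + 13 \left(-4\right)} \left(-197 + \frac{57 - 3 \left(-4\right)^{2} + 53 \left(-4\right)}{14 - \left(-4\right)^{2} + 13 \left(-4\right)}\right) - 10724 = 2 \frac{57 - 48 - 212}{14 - 16 - 52} \left(-197 + \frac{57 - 48 - 212}{14 - 16 - 52}\right) + \left(-14685 + 3961\right) = 2 \frac{57 - 48 - 212}{14 - 16 - 52} \left(-197 + \frac{57 - 48 - 212}{14 - 16 - 52}\right) - 10724 = 2 \frac{1}{-54} \left(-203\right) \left(-197 + \frac{1}{-54} \left(-203\right)\right) - 10724 = 2 \left(\left(- \frac{1}{54}\right) \left(-203\right)\right) \left(-197 - - \frac{203}{54}\right) - 10724 = 2 \cdot \frac{203}{54} \left(-197 + \frac{203}{54}\right) - 10724 = 2 \cdot \frac{203}{54} \left(- \frac{10435}{54}\right) - 10724 = - \frac{2118305}{1458} - 10724 = - \frac{17753897}{1458}$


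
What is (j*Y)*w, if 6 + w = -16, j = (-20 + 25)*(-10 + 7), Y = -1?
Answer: -330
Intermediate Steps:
j = -15 (j = 5*(-3) = -15)
w = -22 (w = -6 - 16 = -22)
(j*Y)*w = -15*(-1)*(-22) = 15*(-22) = -330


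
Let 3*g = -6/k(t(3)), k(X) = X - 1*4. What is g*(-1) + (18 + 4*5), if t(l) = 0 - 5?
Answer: 340/9 ≈ 37.778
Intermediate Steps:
t(l) = -5
k(X) = -4 + X (k(X) = X - 4 = -4 + X)
g = 2/9 (g = (-6/(-4 - 5))/3 = (-6/(-9))/3 = (-6*(-⅑))/3 = (⅓)*(⅔) = 2/9 ≈ 0.22222)
g*(-1) + (18 + 4*5) = (2/9)*(-1) + (18 + 4*5) = -2/9 + (18 + 20) = -2/9 + 38 = 340/9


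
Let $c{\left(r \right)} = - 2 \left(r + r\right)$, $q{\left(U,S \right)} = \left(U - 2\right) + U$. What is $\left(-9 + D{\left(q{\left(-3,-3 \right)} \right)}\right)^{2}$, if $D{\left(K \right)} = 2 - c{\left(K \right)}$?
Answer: $1521$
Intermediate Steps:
$q{\left(U,S \right)} = -2 + 2 U$ ($q{\left(U,S \right)} = \left(U - 2\right) + U = \left(-2 + U\right) + U = -2 + 2 U$)
$c{\left(r \right)} = - 4 r$ ($c{\left(r \right)} = - 2 \cdot 2 r = - 4 r$)
$D{\left(K \right)} = 2 + 4 K$ ($D{\left(K \right)} = 2 - - 4 K = 2 + 4 K$)
$\left(-9 + D{\left(q{\left(-3,-3 \right)} \right)}\right)^{2} = \left(-9 + \left(2 + 4 \left(-2 + 2 \left(-3\right)\right)\right)\right)^{2} = \left(-9 + \left(2 + 4 \left(-2 - 6\right)\right)\right)^{2} = \left(-9 + \left(2 + 4 \left(-8\right)\right)\right)^{2} = \left(-9 + \left(2 - 32\right)\right)^{2} = \left(-9 - 30\right)^{2} = \left(-39\right)^{2} = 1521$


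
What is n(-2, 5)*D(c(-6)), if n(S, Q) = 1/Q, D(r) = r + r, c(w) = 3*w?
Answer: -36/5 ≈ -7.2000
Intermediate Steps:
D(r) = 2*r
n(-2, 5)*D(c(-6)) = (2*(3*(-6)))/5 = (2*(-18))/5 = (1/5)*(-36) = -36/5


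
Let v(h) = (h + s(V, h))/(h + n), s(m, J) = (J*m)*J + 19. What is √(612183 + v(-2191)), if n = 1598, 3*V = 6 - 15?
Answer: √223814883462/593 ≈ 797.79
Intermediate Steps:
V = -3 (V = (6 - 15)/3 = (⅓)*(-9) = -3)
s(m, J) = 19 + m*J² (s(m, J) = m*J² + 19 = 19 + m*J²)
v(h) = (19 + h - 3*h²)/(1598 + h) (v(h) = (h + (19 - 3*h²))/(h + 1598) = (19 + h - 3*h²)/(1598 + h))
√(612183 + v(-2191)) = √(612183 + (19 - 2191 - 3*(-2191)²)/(1598 - 2191)) = √(612183 + (19 - 2191 - 3*4800481)/(-593)) = √(612183 - (19 - 2191 - 14401443)/593) = √(612183 - 1/593*(-14403615)) = √(612183 + 14403615/593) = √(377428134/593) = √223814883462/593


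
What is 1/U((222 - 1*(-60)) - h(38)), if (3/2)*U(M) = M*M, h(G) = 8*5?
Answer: 3/117128 ≈ 2.5613e-5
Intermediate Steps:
h(G) = 40
U(M) = 2*M**2/3 (U(M) = 2*(M*M)/3 = 2*M**2/3)
1/U((222 - 1*(-60)) - h(38)) = 1/(2*((222 - 1*(-60)) - 1*40)**2/3) = 1/(2*((222 + 60) - 40)**2/3) = 1/(2*(282 - 40)**2/3) = 1/((2/3)*242**2) = 1/((2/3)*58564) = 1/(117128/3) = 3/117128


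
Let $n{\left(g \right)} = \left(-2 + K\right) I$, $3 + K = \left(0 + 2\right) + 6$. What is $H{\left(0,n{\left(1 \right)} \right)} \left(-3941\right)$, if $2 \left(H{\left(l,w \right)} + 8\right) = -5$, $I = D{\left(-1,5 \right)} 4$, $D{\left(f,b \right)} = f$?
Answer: $\frac{82761}{2} \approx 41381.0$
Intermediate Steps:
$I = -4$ ($I = \left(-1\right) 4 = -4$)
$K = 5$ ($K = -3 + \left(\left(0 + 2\right) + 6\right) = -3 + \left(2 + 6\right) = -3 + 8 = 5$)
$n{\left(g \right)} = -12$ ($n{\left(g \right)} = \left(-2 + 5\right) \left(-4\right) = 3 \left(-4\right) = -12$)
$H{\left(l,w \right)} = - \frac{21}{2}$ ($H{\left(l,w \right)} = -8 + \frac{1}{2} \left(-5\right) = -8 - \frac{5}{2} = - \frac{21}{2}$)
$H{\left(0,n{\left(1 \right)} \right)} \left(-3941\right) = \left(- \frac{21}{2}\right) \left(-3941\right) = \frac{82761}{2}$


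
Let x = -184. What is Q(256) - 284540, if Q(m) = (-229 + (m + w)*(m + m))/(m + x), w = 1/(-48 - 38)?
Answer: -291769949/1032 ≈ -2.8272e+5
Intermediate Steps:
w = -1/86 (w = 1/(-86) = -1/86 ≈ -0.011628)
Q(m) = (-229 + 2*m*(-1/86 + m))/(-184 + m) (Q(m) = (-229 + (m - 1/86)*(m + m))/(m - 184) = (-229 + (-1/86 + m)*(2*m))/(-184 + m) = (-229 + 2*m*(-1/86 + m))/(-184 + m))
Q(256) - 284540 = (-9847 - 1*256 + 86*256²)/(43*(-184 + 256)) - 284540 = (1/43)*(-9847 - 256 + 86*65536)/72 - 284540 = (1/43)*(1/72)*(-9847 - 256 + 5636096) - 284540 = (1/43)*(1/72)*5625993 - 284540 = 1875331/1032 - 284540 = -291769949/1032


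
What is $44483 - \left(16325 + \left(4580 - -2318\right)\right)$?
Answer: $21260$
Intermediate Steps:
$44483 - \left(16325 + \left(4580 - -2318\right)\right) = 44483 - \left(16325 + \left(4580 + 2318\right)\right) = 44483 - \left(16325 + 6898\right) = 44483 - 23223 = 21260$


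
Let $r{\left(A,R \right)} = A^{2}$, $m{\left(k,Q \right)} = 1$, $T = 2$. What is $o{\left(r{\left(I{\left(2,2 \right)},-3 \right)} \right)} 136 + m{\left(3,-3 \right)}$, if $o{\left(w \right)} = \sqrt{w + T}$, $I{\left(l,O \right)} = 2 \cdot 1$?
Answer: $1 + 136 \sqrt{6} \approx 334.13$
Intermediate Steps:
$I{\left(l,O \right)} = 2$
$o{\left(w \right)} = \sqrt{2 + w}$ ($o{\left(w \right)} = \sqrt{w + 2} = \sqrt{2 + w}$)
$o{\left(r{\left(I{\left(2,2 \right)},-3 \right)} \right)} 136 + m{\left(3,-3 \right)} = \sqrt{2 + 2^{2}} \cdot 136 + 1 = \sqrt{2 + 4} \cdot 136 + 1 = \sqrt{6} \cdot 136 + 1 = 136 \sqrt{6} + 1 = 1 + 136 \sqrt{6}$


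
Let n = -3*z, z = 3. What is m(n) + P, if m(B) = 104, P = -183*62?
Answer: -11242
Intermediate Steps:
P = -11346
n = -9 (n = -3*3 = -9)
m(n) + P = 104 - 11346 = -11242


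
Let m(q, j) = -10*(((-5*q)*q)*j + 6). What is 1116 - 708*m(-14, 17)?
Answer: -117909204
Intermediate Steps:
m(q, j) = -60 + 50*j*q**2 (m(q, j) = -10*((-5*q**2)*j + 6) = -10*(-5*j*q**2 + 6) = -10*(6 - 5*j*q**2) = -60 + 50*j*q**2)
1116 - 708*m(-14, 17) = 1116 - 708*(-60 + 50*17*(-14)**2) = 1116 - 708*(-60 + 50*17*196) = 1116 - 708*(-60 + 166600) = 1116 - 708*166540 = 1116 - 117910320 = -117909204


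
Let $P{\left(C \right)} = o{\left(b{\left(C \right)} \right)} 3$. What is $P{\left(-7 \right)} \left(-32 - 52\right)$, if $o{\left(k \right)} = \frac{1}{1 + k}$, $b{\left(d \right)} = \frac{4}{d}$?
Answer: $-588$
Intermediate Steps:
$P{\left(C \right)} = \frac{3}{1 + \frac{4}{C}}$ ($P{\left(C \right)} = \frac{1}{1 + \frac{4}{C}} 3 = \frac{3}{1 + \frac{4}{C}}$)
$P{\left(-7 \right)} \left(-32 - 52\right) = 3 \left(-7\right) \frac{1}{4 - 7} \left(-32 - 52\right) = 3 \left(-7\right) \frac{1}{-3} \left(-84\right) = 3 \left(-7\right) \left(- \frac{1}{3}\right) \left(-84\right) = 7 \left(-84\right) = -588$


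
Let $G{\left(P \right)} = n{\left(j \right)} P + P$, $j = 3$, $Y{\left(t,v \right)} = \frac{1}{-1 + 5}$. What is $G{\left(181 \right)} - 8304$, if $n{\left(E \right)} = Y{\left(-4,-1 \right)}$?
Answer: $- \frac{32311}{4} \approx -8077.8$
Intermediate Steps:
$Y{\left(t,v \right)} = \frac{1}{4}$
$n{\left(E \right)} = \frac{1}{4}$
$G{\left(P \right)} = \frac{5 P}{4}$ ($G{\left(P \right)} = \frac{P}{4} + P = \frac{5 P}{4}$)
$G{\left(181 \right)} - 8304 = \frac{5}{4} \cdot 181 - 8304 = \frac{905}{4} - 8304 = - \frac{32311}{4}$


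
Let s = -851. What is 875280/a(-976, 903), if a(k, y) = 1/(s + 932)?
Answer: 70897680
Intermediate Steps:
a(k, y) = 1/81 (a(k, y) = 1/(-851 + 932) = 1/81)
875280/a(-976, 903) = 875280/(1/81) = 875280*81 = 70897680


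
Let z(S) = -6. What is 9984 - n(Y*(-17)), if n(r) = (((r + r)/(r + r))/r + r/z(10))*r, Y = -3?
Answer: 20833/2 ≈ 10417.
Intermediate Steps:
n(r) = r*(1/r - r/6) (n(r) = (((r + r)/(r + r))/r + r/(-6))*r = (((2*r)/((2*r)))/r + r*(-1/6))*r = (((2*r)*(1/(2*r)))/r - r/6)*r = (1/r - r/6)*r = r*(1/r - r/6))
9984 - n(Y*(-17)) = 9984 - (1 - (-3*(-17))**2/6) = 9984 - (1 - 1/6*51**2) = 9984 - (1 - 1/6*2601) = 9984 - (1 - 867/2) = 9984 - 1*(-865/2) = 9984 + 865/2 = 20833/2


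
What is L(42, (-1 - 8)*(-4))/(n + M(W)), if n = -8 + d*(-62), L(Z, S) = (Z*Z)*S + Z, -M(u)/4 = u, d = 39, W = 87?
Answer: -31773/1387 ≈ -22.908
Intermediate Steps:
M(u) = -4*u
L(Z, S) = Z + S*Z² (L(Z, S) = Z²*S + Z = S*Z² + Z = Z + S*Z²)
n = -2426 (n = -8 + 39*(-62) = -8 - 2418 = -2426)
L(42, (-1 - 8)*(-4))/(n + M(W)) = (42*(1 + ((-1 - 8)*(-4))*42))/(-2426 - 4*87) = (42*(1 - 9*(-4)*42))/(-2426 - 348) = (42*(1 + 36*42))/(-2774) = (42*(1 + 1512))*(-1/2774) = (42*1513)*(-1/2774) = 63546*(-1/2774) = -31773/1387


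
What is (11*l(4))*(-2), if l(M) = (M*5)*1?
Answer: -440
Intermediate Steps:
l(M) = 5*M (l(M) = (5*M)*1 = 5*M)
(11*l(4))*(-2) = (11*(5*4))*(-2) = (11*20)*(-2) = 220*(-2) = -440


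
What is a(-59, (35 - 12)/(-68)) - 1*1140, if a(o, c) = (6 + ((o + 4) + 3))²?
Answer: 976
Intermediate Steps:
a(o, c) = (13 + o)² (a(o, c) = (6 + ((4 + o) + 3))² = (6 + (7 + o))² = (13 + o)²)
a(-59, (35 - 12)/(-68)) - 1*1140 = (13 - 59)² - 1*1140 = (-46)² - 1140 = 2116 - 1140 = 976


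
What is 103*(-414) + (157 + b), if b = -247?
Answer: -42732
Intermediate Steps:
103*(-414) + (157 + b) = 103*(-414) + (157 - 247) = -42642 - 90 = -42732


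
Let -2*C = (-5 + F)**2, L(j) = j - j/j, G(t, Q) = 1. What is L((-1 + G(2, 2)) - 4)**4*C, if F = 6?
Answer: -625/2 ≈ -312.50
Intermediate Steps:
L(j) = -1 + j (L(j) = j - 1*1 = j - 1 = -1 + j)
C = -1/2 (C = -(-5 + 6)**2/2 = -1/2*1**2 = -1/2*1 = -1/2 ≈ -0.50000)
L((-1 + G(2, 2)) - 4)**4*C = (-1 + ((-1 + 1) - 4))**4*(-1/2) = (-1 + (0 - 4))**4*(-1/2) = (-1 - 4)**4*(-1/2) = (-5)**4*(-1/2) = 625*(-1/2) = -625/2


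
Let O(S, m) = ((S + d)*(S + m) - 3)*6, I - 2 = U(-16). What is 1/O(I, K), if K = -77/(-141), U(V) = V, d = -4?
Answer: 47/67446 ≈ 0.00069685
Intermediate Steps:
I = -14 (I = 2 - 16 = -14)
K = 77/141 (K = -77*(-1/141) = 77/141 ≈ 0.54610)
O(S, m) = -18 + 6*(-4 + S)*(S + m) (O(S, m) = ((S - 4)*(S + m) - 3)*6 = ((-4 + S)*(S + m) - 3)*6 = (-3 + (-4 + S)*(S + m))*6 = -18 + 6*(-4 + S)*(S + m))
1/O(I, K) = 1/(-18 - 24*(-14) - 24*77/141 + 6*(-14)² + 6*(-14)*(77/141)) = 1/(-18 + 336 - 616/47 + 6*196 - 2156/47) = 1/(-18 + 336 - 616/47 + 1176 - 2156/47) = 1/(67446/47) = 47/67446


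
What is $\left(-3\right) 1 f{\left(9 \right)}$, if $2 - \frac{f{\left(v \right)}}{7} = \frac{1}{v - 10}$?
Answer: $-63$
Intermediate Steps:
$f{\left(v \right)} = 14 - \frac{7}{-10 + v}$ ($f{\left(v \right)} = 14 - \frac{7}{v - 10} = 14 - \frac{7}{-10 + v}$)
$\left(-3\right) 1 f{\left(9 \right)} = \left(-3\right) 1 \frac{7 \left(-21 + 2 \cdot 9\right)}{-10 + 9} = - 3 \frac{7 \left(-21 + 18\right)}{-1} = - 3 \cdot 7 \left(-1\right) \left(-3\right) = \left(-3\right) 21 = -63$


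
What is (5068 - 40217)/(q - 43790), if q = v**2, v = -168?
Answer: 35149/15566 ≈ 2.2581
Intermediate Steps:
q = 28224 (q = (-168)**2 = 28224)
(5068 - 40217)/(q - 43790) = (5068 - 40217)/(28224 - 43790) = -35149/(-15566) = -35149*(-1/15566) = 35149/15566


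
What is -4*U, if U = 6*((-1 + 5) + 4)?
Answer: -192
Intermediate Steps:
U = 48 (U = 6*(4 + 4) = 6*8 = 48)
-4*U = -4*48 = -192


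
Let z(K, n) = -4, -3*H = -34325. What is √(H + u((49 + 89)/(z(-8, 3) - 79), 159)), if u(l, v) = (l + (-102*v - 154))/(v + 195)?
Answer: √2459420574438/14691 ≈ 106.75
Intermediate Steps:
H = 34325/3 (H = -⅓*(-34325) = 34325/3 ≈ 11442.)
u(l, v) = (-154 + l - 102*v)/(195 + v) (u(l, v) = (l + (-154 - 102*v))/(195 + v) = (-154 + l - 102*v)/(195 + v))
√(H + u((49 + 89)/(z(-8, 3) - 79), 159)) = √(34325/3 + (-154 + (49 + 89)/(-4 - 79) - 102*159)/(195 + 159)) = √(34325/3 + (-154 + 138/(-83) - 16218)/354) = √(34325/3 + (-154 + 138*(-1/83) - 16218)/354) = √(34325/3 + (-154 - 138/83 - 16218)/354) = √(34325/3 + (1/354)*(-1359014/83)) = √(34325/3 - 679507/14691) = √(167410018/14691) = √2459420574438/14691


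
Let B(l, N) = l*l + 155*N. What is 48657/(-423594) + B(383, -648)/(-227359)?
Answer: -10217801923/32102636082 ≈ -0.31829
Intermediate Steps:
B(l, N) = l² + 155*N
48657/(-423594) + B(383, -648)/(-227359) = 48657/(-423594) + (383² + 155*(-648))/(-227359) = 48657*(-1/423594) + (146689 - 100440)*(-1/227359) = -16219/141198 + 46249*(-1/227359) = -16219/141198 - 46249/227359 = -10217801923/32102636082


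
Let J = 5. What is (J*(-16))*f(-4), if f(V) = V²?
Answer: -1280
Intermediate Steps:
(J*(-16))*f(-4) = (5*(-16))*(-4)² = -80*16 = -1280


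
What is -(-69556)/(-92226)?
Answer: -34778/46113 ≈ -0.75419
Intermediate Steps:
-(-69556)/(-92226) = -(-69556)*(-1)/92226 = -1*34778/46113 = -34778/46113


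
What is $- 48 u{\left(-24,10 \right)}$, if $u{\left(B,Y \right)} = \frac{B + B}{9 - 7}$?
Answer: $1152$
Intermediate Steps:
$u{\left(B,Y \right)} = B$ ($u{\left(B,Y \right)} = \frac{2 B}{2} = 2 B \frac{1}{2} = B$)
$- 48 u{\left(-24,10 \right)} = \left(-48\right) \left(-24\right) = 1152$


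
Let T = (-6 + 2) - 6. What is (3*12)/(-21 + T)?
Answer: -36/31 ≈ -1.1613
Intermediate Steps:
T = -10 (T = -4 - 6 = -10)
(3*12)/(-21 + T) = (3*12)/(-21 - 10) = 36/(-31) = 36*(-1/31) = -36/31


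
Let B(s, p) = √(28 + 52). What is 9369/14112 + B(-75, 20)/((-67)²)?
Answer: 1041/1568 + 4*√5/4489 ≈ 0.66590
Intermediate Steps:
B(s, p) = 4*√5 (B(s, p) = √80 = 4*√5)
9369/14112 + B(-75, 20)/((-67)²) = 9369/14112 + (4*√5)/((-67)²) = 9369*(1/14112) + (4*√5)/4489 = 1041/1568 + (4*√5)*(1/4489) = 1041/1568 + 4*√5/4489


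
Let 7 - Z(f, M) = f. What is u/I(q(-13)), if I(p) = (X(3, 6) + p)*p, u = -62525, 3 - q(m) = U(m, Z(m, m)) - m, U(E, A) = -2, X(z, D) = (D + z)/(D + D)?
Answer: -62525/58 ≈ -1078.0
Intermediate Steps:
X(z, D) = (D + z)/(2*D) (X(z, D) = (D + z)/((2*D)) = (D + z)*(1/(2*D)) = (D + z)/(2*D))
Z(f, M) = 7 - f
q(m) = 5 + m (q(m) = 3 - (-2 - m) = 3 + (2 + m) = 5 + m)
I(p) = p*(¾ + p) (I(p) = ((½)*(6 + 3)/6 + p)*p = ((½)*(⅙)*9 + p)*p = (¾ + p)*p = p*(¾ + p))
u/I(q(-13)) = -62525*4/((3 + 4*(5 - 13))*(5 - 13)) = -62525*(-1/(2*(3 + 4*(-8)))) = -62525*(-1/(2*(3 - 32))) = -62525/((¼)*(-8)*(-29)) = -62525/58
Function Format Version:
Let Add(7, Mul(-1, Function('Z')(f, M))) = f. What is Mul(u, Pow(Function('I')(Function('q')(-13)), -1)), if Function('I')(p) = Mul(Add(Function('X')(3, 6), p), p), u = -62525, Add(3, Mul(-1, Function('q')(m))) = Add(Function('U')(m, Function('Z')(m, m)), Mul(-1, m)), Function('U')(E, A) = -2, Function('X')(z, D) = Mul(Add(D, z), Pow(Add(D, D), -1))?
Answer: Rational(-62525, 58) ≈ -1078.0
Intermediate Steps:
Function('X')(z, D) = Mul(Rational(1, 2), Pow(D, -1), Add(D, z)) (Function('X')(z, D) = Mul(Add(D, z), Pow(Mul(2, D), -1)) = Mul(Add(D, z), Mul(Rational(1, 2), Pow(D, -1))) = Mul(Rational(1, 2), Pow(D, -1), Add(D, z)))
Function('Z')(f, M) = Add(7, Mul(-1, f))
Function('q')(m) = Add(5, m) (Function('q')(m) = Add(3, Mul(-1, Add(-2, Mul(-1, m)))) = Add(3, Add(2, m)) = Add(5, m))
Function('I')(p) = Mul(p, Add(Rational(3, 4), p)) (Function('I')(p) = Mul(Add(Mul(Rational(1, 2), Pow(6, -1), Add(6, 3)), p), p) = Mul(Add(Mul(Rational(1, 2), Rational(1, 6), 9), p), p) = Mul(Add(Rational(3, 4), p), p) = Mul(p, Add(Rational(3, 4), p)))
Mul(u, Pow(Function('I')(Function('q')(-13)), -1)) = Mul(-62525, Pow(Mul(Rational(1, 4), Add(5, -13), Add(3, Mul(4, Add(5, -13)))), -1)) = Mul(-62525, Pow(Mul(Rational(1, 4), -8, Add(3, Mul(4, -8))), -1)) = Mul(-62525, Pow(Mul(Rational(1, 4), -8, Add(3, -32)), -1)) = Mul(-62525, Pow(Mul(Rational(1, 4), -8, -29), -1)) = Mul(-62525, Pow(58, -1)) = Mul(-62525, Rational(1, 58)) = Rational(-62525, 58)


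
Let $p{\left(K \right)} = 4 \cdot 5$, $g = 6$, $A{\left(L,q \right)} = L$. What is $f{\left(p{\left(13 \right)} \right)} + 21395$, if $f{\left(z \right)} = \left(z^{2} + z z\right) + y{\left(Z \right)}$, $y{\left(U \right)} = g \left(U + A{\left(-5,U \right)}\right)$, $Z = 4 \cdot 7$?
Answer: $22333$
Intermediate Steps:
$Z = 28$
$y{\left(U \right)} = -30 + 6 U$ ($y{\left(U \right)} = 6 \left(U - 5\right) = 6 \left(-5 + U\right) = -30 + 6 U$)
$p{\left(K \right)} = 20$
$f{\left(z \right)} = 138 + 2 z^{2}$ ($f{\left(z \right)} = \left(z^{2} + z z\right) + \left(-30 + 6 \cdot 28\right) = \left(z^{2} + z^{2}\right) + \left(-30 + 168\right) = 2 z^{2} + 138 = 138 + 2 z^{2}$)
$f{\left(p{\left(13 \right)} \right)} + 21395 = \left(138 + 2 \cdot 20^{2}\right) + 21395 = \left(138 + 2 \cdot 400\right) + 21395 = \left(138 + 800\right) + 21395 = 938 + 21395 = 22333$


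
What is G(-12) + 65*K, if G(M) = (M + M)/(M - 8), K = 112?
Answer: 36406/5 ≈ 7281.2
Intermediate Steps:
G(M) = 2*M/(-8 + M) (G(M) = (2*M)/(-8 + M) = 2*M/(-8 + M))
G(-12) + 65*K = 2*(-12)/(-8 - 12) + 65*112 = 2*(-12)/(-20) + 7280 = 2*(-12)*(-1/20) + 7280 = 6/5 + 7280 = 36406/5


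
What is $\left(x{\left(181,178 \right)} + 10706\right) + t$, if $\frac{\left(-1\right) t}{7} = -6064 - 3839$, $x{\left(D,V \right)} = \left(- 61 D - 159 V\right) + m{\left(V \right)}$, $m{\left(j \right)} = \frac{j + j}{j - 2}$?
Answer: $\frac{1790185}{44} \approx 40686.0$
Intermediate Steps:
$m{\left(j \right)} = \frac{2 j}{-2 + j}$
$x{\left(D,V \right)} = - 159 V - 61 D + \frac{2 V}{-2 + V}$ ($x{\left(D,V \right)} = \left(- 61 D - 159 V\right) + \frac{2 V}{-2 + V} = \left(- 159 V - 61 D\right) + \frac{2 V}{-2 + V} = - 159 V - 61 D + \frac{2 V}{-2 + V}$)
$t = 69321$ ($t = - 7 \left(-6064 - 3839\right) = \left(-7\right) \left(-9903\right) = 69321$)
$\left(x{\left(181,178 \right)} + 10706\right) + t = \left(\frac{2 \cdot 178 - \left(-2 + 178\right) \left(61 \cdot 181 + 159 \cdot 178\right)}{-2 + 178} + 10706\right) + 69321 = \left(\frac{356 - 176 \left(11041 + 28302\right)}{176} + 10706\right) + 69321 = \left(\frac{356 - 176 \cdot 39343}{176} + 10706\right) + 69321 = \left(\frac{356 - 6924368}{176} + 10706\right) + 69321 = \left(\frac{1}{176} \left(-6924012\right) + 10706\right) + 69321 = \left(- \frac{1731003}{44} + 10706\right) + 69321 = - \frac{1259939}{44} + 69321 = \frac{1790185}{44}$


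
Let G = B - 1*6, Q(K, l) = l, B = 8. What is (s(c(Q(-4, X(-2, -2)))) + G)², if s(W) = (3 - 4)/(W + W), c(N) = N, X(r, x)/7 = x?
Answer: 3249/784 ≈ 4.1441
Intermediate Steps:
X(r, x) = 7*x
s(W) = -1/(2*W)
G = 2 (G = 8 - 1*6 = 8 - 6 = 2)
(s(c(Q(-4, X(-2, -2)))) + G)² = (-1/(2*(7*(-2))) + 2)² = (-½/(-14) + 2)² = (-½*(-1/14) + 2)² = (1/28 + 2)² = (57/28)² = 3249/784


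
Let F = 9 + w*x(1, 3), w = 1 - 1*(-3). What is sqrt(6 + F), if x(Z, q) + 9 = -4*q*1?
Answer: I*sqrt(69) ≈ 8.3066*I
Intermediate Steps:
w = 4 (w = 1 + 3 = 4)
x(Z, q) = -9 - 4*q (x(Z, q) = -9 - 4*q*1 = -9 - 4*q)
F = -75 (F = 9 + 4*(-9 - 4*3) = 9 + 4*(-9 - 12) = 9 + 4*(-21) = 9 - 84 = -75)
sqrt(6 + F) = sqrt(6 - 75) = sqrt(-69) = I*sqrt(69)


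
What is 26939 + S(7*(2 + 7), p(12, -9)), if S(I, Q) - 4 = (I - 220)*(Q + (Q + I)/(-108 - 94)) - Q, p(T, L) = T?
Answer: 5071269/202 ≈ 25105.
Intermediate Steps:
S(I, Q) = 4 - Q + (-220 + I)*(-I/202 + 201*Q/202) (S(I, Q) = 4 + ((I - 220)*(Q + (Q + I)/(-108 - 94)) - Q) = 4 + ((-220 + I)*(Q + (I + Q)/(-202)) - Q) = 4 + ((-220 + I)*(Q + (I + Q)*(-1/202)) - Q) = 4 + ((-220 + I)*(Q + (-I/202 - Q/202)) - Q) = 4 + ((-220 + I)*(-I/202 + 201*Q/202) - Q) = 4 + (-Q + (-220 + I)*(-I/202 + 201*Q/202)) = 4 - Q + (-220 + I)*(-I/202 + 201*Q/202))
26939 + S(7*(2 + 7), p(12, -9)) = 26939 + (4 - 22211/101*12 - 49*(2 + 7)²/202 + 110*(7*(2 + 7))/101 + (201/202)*(7*(2 + 7))*12) = 26939 + (4 - 266532/101 - (7*9)²/202 + 110*(7*9)/101 + (201/202)*(7*9)*12) = 26939 + (4 - 266532/101 - 1/202*63² + (110/101)*63 + (201/202)*63*12) = 26939 + (4 - 266532/101 - 1/202*3969 + 6930/101 + 75978/101) = 26939 + (4 - 266532/101 - 3969/202 + 6930/101 + 75978/101) = 26939 - 370409/202 = 5071269/202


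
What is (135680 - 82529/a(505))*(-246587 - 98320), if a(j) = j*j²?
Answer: -6026872109573890197/128787625 ≈ -4.6797e+10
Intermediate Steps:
a(j) = j³
(135680 - 82529/a(505))*(-246587 - 98320) = (135680 - 82529/(505³))*(-246587 - 98320) = (135680 - 82529/128787625)*(-344907) = (17473904877471/128787625)*(-344907) = -6026872109573890197/128787625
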